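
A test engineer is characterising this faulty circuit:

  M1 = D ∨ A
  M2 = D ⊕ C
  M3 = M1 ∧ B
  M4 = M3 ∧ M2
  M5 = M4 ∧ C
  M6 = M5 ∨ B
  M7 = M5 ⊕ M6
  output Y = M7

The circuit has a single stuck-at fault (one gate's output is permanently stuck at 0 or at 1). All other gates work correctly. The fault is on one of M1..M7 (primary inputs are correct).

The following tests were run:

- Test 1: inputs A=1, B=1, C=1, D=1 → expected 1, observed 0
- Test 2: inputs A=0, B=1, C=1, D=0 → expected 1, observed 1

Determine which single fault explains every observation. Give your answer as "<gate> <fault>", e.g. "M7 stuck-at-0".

Fault-free values for test 1 (A=1, B=1, C=1, D=1): M1=1, M2=0, M3=1, M4=0, M5=0, M6=1, M7=1, giving Y=1. Observed 0.
Test 1: faults giving observed 0 are {M2 stuck-at-1, M4 stuck-at-1, M5 stuck-at-1, M6 stuck-at-0, M7 stuck-at-0}.
Test 2 (A=0, B=1, C=1, D=0): fault-free M1=0, M2=1, M3=0, M4=0, M5=0, M6=1, M7=1 → 1; observed 1. Eliminates M4 stuck-at-1, M5 stuck-at-1, M6 stuck-at-0, M7 stuck-at-0.
Only M2 stuck-at-1 is consistent with every test.

M2 stuck-at-1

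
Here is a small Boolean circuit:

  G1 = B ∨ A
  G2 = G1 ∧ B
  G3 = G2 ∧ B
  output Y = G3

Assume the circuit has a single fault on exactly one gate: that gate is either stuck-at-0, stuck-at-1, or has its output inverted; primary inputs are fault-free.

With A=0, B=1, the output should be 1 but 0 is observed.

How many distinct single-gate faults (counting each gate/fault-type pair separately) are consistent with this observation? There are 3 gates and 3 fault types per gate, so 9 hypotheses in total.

6

Fault-free: G1=1, G2=1, G3=1 → 1. Observed 0.
  G1 stuck-at-0: output 0 ✓
  G1 stuck-at-1: output 1 ✗
  G1 inverted output: output 0 ✓
  G2 stuck-at-0: output 0 ✓
  G2 stuck-at-1: output 1 ✗
  G2 inverted output: output 0 ✓
  G3 stuck-at-0: output 0 ✓
  G3 stuck-at-1: output 1 ✗
  G3 inverted output: output 0 ✓
Consistent faults: {G1 stuck-at-0, G1 inverted output, G2 stuck-at-0, G2 inverted output, G3 stuck-at-0, G3 inverted output} — 6 in all.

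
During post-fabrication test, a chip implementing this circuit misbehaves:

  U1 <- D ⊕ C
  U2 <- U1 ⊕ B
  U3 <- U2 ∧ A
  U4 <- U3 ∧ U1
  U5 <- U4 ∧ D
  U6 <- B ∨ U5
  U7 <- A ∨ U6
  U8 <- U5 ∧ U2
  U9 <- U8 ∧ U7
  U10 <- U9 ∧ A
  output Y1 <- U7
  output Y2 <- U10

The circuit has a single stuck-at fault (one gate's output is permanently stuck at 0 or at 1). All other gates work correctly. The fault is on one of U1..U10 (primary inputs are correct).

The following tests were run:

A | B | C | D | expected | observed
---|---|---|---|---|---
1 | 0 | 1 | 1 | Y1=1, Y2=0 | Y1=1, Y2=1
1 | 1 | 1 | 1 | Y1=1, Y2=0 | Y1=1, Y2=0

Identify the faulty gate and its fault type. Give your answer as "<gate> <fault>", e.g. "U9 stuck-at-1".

U1 stuck-at-1

Fault-free values for test 1 (A=1, B=0, C=1, D=1): U1=0, U2=0, U3=0, U4=0, U5=0, U6=0, U7=1, U8=0, U9=0, U10=0, giving Y1=1, Y2=0. Observed Y1=1, Y2=1.
Test 1: faults giving observed Y1=1, Y2=1 are {U1 stuck-at-1, U8 stuck-at-1, U9 stuck-at-1, U10 stuck-at-1}.
Test 2 (A=1, B=1, C=1, D=1): fault-free U1=0, U2=1, U3=1, U4=0, U5=0, U6=1, U7=1, U8=0, U9=0, U10=0 → Y1=1, Y2=0; observed Y1=1, Y2=0. Eliminates U8 stuck-at-1, U9 stuck-at-1, U10 stuck-at-1.
Only U1 stuck-at-1 is consistent with every test.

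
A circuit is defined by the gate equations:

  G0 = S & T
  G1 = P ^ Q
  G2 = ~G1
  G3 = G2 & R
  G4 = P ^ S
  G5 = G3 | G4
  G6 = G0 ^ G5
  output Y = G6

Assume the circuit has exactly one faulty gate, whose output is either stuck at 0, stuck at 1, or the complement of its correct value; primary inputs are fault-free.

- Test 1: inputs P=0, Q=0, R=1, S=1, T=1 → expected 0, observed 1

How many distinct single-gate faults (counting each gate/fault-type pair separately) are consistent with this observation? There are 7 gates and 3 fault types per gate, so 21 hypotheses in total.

6

Fault-free: G0=1, G1=0, G2=1, G3=1, G4=1, G5=1, G6=0 → 0. Observed 1.
  G0: stuck-at-0, inverted output ✓; others ✗
  G1: none of the 3 fault types match ✗
  G2: none of the 3 fault types match ✗
  G3: none of the 3 fault types match ✗
  G4: none of the 3 fault types match ✗
  G5: stuck-at-0, inverted output ✓; others ✗
  G6: stuck-at-1, inverted output ✓; others ✗
Consistent faults: {G0 stuck-at-0, G0 inverted output, G5 stuck-at-0, G5 inverted output, G6 stuck-at-1, G6 inverted output} — 6 in all.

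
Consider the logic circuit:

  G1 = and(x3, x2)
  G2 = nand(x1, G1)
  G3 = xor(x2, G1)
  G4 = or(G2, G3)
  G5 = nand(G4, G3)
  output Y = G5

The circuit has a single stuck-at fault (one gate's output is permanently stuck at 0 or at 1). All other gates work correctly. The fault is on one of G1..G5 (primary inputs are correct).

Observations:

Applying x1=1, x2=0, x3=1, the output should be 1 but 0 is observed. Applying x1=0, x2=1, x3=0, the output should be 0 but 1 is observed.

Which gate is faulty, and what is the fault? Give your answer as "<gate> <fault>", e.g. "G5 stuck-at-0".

Fault-free values for test 1 (x1=1, x2=0, x3=1): G1=0, G2=1, G3=0, G4=1, G5=1, giving Y=1. Observed 0.
Test 1: faults giving observed 0 are {G1 stuck-at-1, G3 stuck-at-1, G5 stuck-at-0}.
Test 2 (x1=0, x2=1, x3=0): fault-free G1=0, G2=1, G3=1, G4=1, G5=0 → 0; observed 1. Eliminates G3 stuck-at-1, G5 stuck-at-0.
Only G1 stuck-at-1 is consistent with every test.

G1 stuck-at-1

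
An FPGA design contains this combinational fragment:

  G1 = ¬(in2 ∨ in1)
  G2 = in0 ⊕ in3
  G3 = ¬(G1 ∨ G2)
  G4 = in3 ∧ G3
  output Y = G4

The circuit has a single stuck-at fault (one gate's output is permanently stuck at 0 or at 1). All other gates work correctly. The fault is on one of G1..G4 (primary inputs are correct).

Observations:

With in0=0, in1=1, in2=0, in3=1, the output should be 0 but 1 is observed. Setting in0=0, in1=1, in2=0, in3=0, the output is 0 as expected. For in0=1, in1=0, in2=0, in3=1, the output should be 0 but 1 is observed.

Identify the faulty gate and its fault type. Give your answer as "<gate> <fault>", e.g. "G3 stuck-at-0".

Fault-free values for test 1 (in0=0, in1=1, in2=0, in3=1): G1=0, G2=1, G3=0, G4=0, giving Y=0. Observed 1.
Test 1: faults giving observed 1 are {G2 stuck-at-0, G3 stuck-at-1, G4 stuck-at-1}.
Test 2 (in0=0, in1=1, in2=0, in3=0): fault-free G1=0, G2=0, G3=1, G4=0 → 0; observed 0. Eliminates G4 stuck-at-1.
Test 3 (in0=1, in1=0, in2=0, in3=1): fault-free G1=1, G2=0, G3=0, G4=0 → 0; observed 1. Eliminates G2 stuck-at-0.
Only G3 stuck-at-1 is consistent with every test.

G3 stuck-at-1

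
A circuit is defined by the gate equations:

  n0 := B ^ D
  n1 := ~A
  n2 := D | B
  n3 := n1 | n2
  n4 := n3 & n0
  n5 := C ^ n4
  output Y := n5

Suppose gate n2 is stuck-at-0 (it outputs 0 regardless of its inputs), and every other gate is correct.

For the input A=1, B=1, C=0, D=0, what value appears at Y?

0

Propagate with n2 forced: n0=1, n1=0, n2=0 [stuck-at-0], n3=0, n4=0, n5=0.
So Y = 0. (Without the fault it would be 1.)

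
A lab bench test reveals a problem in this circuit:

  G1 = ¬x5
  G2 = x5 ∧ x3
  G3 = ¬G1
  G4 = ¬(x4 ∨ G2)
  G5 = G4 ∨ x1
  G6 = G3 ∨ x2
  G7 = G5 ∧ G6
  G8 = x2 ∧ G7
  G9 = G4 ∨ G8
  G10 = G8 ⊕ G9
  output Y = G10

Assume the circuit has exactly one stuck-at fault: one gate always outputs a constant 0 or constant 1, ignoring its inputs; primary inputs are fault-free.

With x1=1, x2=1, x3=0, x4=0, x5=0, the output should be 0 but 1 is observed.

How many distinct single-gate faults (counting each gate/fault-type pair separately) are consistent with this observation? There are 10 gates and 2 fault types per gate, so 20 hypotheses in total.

Fault-free: G1=1, G2=0, G3=0, G4=1, G5=1, G6=1, G7=1, G8=1, G9=1, G10=0 → 0. Observed 1.
  G1: none of the 2 fault types match ✗
  G2: none of the 2 fault types match ✗
  G3: none of the 2 fault types match ✗
  G4: none of the 2 fault types match ✗
  G5: stuck-at-0 ✓; others ✗
  G6: stuck-at-0 ✓; others ✗
  G7: stuck-at-0 ✓; others ✗
  G8: stuck-at-0 ✓; others ✗
  G9: stuck-at-0 ✓; others ✗
  G10: stuck-at-1 ✓; others ✗
Consistent faults: {G5 stuck-at-0, G6 stuck-at-0, G7 stuck-at-0, G8 stuck-at-0, G9 stuck-at-0, G10 stuck-at-1} — 6 in all.

6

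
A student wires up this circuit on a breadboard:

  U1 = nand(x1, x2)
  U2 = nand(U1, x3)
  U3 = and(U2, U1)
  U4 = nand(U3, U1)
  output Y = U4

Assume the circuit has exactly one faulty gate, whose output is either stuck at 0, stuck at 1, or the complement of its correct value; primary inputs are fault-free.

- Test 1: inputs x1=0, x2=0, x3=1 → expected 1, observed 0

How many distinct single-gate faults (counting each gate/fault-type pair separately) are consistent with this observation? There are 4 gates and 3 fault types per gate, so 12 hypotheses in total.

Fault-free: U1=1, U2=0, U3=0, U4=1 → 1. Observed 0.
  U1 stuck-at-0: output 1 ✗
  U1 stuck-at-1: output 1 ✗
  U1 inverted output: output 1 ✗
  U2 stuck-at-0: output 1 ✗
  U2 stuck-at-1: output 0 ✓
  U2 inverted output: output 0 ✓
  U3 stuck-at-0: output 1 ✗
  U3 stuck-at-1: output 0 ✓
  U3 inverted output: output 0 ✓
  U4 stuck-at-0: output 0 ✓
  U4 stuck-at-1: output 1 ✗
  U4 inverted output: output 0 ✓
Consistent faults: {U2 stuck-at-1, U2 inverted output, U3 stuck-at-1, U3 inverted output, U4 stuck-at-0, U4 inverted output} — 6 in all.

6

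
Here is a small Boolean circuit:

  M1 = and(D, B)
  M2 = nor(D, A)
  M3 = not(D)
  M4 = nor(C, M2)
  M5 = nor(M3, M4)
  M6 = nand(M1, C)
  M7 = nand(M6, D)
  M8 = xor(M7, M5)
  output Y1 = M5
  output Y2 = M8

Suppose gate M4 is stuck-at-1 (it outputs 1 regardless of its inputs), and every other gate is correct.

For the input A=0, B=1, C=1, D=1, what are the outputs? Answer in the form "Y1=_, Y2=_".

Y1=0, Y2=1

Propagate with M4 forced: M1=1, M2=0, M3=0, M4=1 [stuck-at-1], M5=0, M6=0, M7=1, M8=1.
So the outputs are Y1=0, Y2=1. (Without the fault they would be Y1=1, Y2=0.)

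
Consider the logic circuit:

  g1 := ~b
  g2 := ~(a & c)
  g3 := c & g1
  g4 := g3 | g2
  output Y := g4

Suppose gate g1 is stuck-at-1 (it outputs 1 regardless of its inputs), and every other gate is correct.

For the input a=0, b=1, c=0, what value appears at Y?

1

Propagate with g1 forced: g1=1 [stuck-at-1], g2=1, g3=0, g4=1.
So Y = 1. (Same as the fault-free value — the fault is masked on this input.)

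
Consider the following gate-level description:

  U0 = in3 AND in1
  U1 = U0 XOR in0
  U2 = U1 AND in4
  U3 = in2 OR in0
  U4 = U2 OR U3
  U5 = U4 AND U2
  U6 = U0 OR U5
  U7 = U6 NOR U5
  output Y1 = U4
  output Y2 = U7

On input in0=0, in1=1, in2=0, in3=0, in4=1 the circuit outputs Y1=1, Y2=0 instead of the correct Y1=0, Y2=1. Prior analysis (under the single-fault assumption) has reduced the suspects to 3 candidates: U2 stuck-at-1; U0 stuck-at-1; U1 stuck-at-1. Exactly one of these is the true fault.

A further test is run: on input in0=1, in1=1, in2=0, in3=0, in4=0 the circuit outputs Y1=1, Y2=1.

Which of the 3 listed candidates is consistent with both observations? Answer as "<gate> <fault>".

U1 stuck-at-1

Evaluate each candidate on input in0=1, in1=1, in2=0, in3=0, in4=0:
  U2 stuck-at-1: U0=0, U1=1, U2=1 [stuck-at-1], U3=1, U4=1, U5=1, U6=1, U7=0 → Y1=1, Y2=0 — eliminated
  U0 stuck-at-1: U0=1 [stuck-at-1], U1=0, U2=0, U3=1, U4=1, U5=0, U6=1, U7=0 → Y1=1, Y2=0 — eliminated
  U1 stuck-at-1: U0=0, U1=1 [stuck-at-1], U2=0, U3=1, U4=1, U5=0, U6=0, U7=1 → Y1=1, Y2=1 — matches
Only U1 stuck-at-1 reproduces the observed Y1=1, Y2=1.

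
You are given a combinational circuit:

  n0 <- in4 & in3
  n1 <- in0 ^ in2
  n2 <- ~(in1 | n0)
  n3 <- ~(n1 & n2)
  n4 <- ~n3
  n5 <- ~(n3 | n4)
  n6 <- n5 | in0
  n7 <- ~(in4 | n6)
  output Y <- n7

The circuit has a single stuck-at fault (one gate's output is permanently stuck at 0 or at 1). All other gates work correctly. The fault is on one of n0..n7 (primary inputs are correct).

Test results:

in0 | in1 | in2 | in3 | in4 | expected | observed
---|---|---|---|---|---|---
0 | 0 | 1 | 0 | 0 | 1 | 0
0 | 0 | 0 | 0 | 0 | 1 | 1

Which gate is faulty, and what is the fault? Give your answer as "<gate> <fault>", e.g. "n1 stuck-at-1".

n4 stuck-at-0

Fault-free values for test 1 (in0=0, in1=0, in2=1, in3=0, in4=0): n0=0, n1=1, n2=1, n3=0, n4=1, n5=0, n6=0, n7=1, giving Y=1. Observed 0.
Test 1: faults giving observed 0 are {n4 stuck-at-0, n5 stuck-at-1, n6 stuck-at-1, n7 stuck-at-0}.
Test 2 (in0=0, in1=0, in2=0, in3=0, in4=0): fault-free n0=0, n1=0, n2=1, n3=1, n4=0, n5=0, n6=0, n7=1 → 1; observed 1. Eliminates n5 stuck-at-1, n6 stuck-at-1, n7 stuck-at-0.
Only n4 stuck-at-0 is consistent with every test.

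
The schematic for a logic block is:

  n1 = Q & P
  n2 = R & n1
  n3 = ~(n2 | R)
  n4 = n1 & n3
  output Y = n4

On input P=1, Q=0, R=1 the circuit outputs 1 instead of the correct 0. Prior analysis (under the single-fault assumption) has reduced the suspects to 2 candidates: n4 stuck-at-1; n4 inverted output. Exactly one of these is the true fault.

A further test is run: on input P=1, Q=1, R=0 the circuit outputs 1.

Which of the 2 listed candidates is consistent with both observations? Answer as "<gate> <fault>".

n4 stuck-at-1

Evaluate each candidate on input P=1, Q=1, R=0:
  n4 stuck-at-1: n1=1, n2=0, n3=1, n4=1 [stuck-at-1] → 1 — matches
  n4 inverted output: n1=1, n2=0, n3=1, n4=0 [inverted output] → 0 — eliminated
Only n4 stuck-at-1 reproduces the observed 1.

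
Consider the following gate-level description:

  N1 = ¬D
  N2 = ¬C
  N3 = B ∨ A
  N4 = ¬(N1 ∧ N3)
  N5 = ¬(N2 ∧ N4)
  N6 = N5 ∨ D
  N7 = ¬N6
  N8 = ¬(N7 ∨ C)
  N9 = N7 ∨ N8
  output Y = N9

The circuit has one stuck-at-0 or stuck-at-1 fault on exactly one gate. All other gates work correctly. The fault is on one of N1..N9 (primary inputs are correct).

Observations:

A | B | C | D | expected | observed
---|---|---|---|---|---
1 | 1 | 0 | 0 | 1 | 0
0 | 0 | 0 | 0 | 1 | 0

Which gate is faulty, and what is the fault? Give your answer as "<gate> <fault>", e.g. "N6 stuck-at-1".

Fault-free values for test 1 (A=1, B=1, C=0, D=0): N1=1, N2=1, N3=1, N4=0, N5=1, N6=1, N7=0, N8=1, N9=1, giving Y=1. Observed 0.
Test 1: faults giving observed 0 are {N8 stuck-at-0, N9 stuck-at-0}.
Test 2 (A=0, B=0, C=0, D=0): fault-free N1=1, N2=1, N3=0, N4=1, N5=0, N6=0, N7=1, N8=0, N9=1 → 1; observed 0. Eliminates N8 stuck-at-0.
Only N9 stuck-at-0 is consistent with every test.

N9 stuck-at-0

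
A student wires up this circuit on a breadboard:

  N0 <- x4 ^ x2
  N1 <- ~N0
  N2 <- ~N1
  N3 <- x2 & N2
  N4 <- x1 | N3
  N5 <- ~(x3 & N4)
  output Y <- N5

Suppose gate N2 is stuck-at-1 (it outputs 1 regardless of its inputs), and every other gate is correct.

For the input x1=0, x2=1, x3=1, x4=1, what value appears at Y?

Propagate with N2 forced: N0=0, N1=1, N2=1 [stuck-at-1], N3=1, N4=1, N5=0.
So Y = 0. (Without the fault it would be 1.)

0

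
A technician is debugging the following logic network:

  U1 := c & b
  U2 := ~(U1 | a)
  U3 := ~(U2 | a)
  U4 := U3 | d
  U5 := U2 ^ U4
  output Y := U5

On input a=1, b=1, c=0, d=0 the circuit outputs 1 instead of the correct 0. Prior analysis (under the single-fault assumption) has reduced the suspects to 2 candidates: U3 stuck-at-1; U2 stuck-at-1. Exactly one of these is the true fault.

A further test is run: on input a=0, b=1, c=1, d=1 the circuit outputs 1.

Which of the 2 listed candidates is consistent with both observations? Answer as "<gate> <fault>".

Evaluate each candidate on input a=0, b=1, c=1, d=1:
  U3 stuck-at-1: U1=1, U2=0, U3=1 [stuck-at-1], U4=1, U5=1 → 1 — matches
  U2 stuck-at-1: U1=1, U2=1 [stuck-at-1], U3=0, U4=1, U5=0 → 0 — eliminated
Only U3 stuck-at-1 reproduces the observed 1.

U3 stuck-at-1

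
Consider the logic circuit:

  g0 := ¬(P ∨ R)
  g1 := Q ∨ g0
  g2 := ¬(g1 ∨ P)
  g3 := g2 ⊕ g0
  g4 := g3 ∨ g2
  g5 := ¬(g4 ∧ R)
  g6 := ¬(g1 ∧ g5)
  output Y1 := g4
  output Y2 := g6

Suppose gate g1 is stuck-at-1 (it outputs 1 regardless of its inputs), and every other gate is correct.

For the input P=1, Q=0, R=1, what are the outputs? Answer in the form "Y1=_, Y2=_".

Propagate with g1 forced: g0=0, g1=1 [stuck-at-1], g2=0, g3=0, g4=0, g5=1, g6=0.
So the outputs are Y1=0, Y2=0. (Without the fault they would be Y1=0, Y2=1.)

Y1=0, Y2=0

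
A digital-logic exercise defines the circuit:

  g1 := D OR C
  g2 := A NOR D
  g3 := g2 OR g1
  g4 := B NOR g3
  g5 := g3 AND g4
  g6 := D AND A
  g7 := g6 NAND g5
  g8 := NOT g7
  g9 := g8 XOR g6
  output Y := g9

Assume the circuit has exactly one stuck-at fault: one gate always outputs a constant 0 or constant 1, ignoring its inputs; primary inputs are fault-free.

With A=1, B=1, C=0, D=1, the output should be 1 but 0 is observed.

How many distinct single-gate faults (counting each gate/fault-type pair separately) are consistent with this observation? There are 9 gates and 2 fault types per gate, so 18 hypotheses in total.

Fault-free: g1=1, g2=0, g3=1, g4=0, g5=0, g6=1, g7=1, g8=0, g9=1 → 1. Observed 0.
  g1: none of the 2 fault types match ✗
  g2: none of the 2 fault types match ✗
  g3: none of the 2 fault types match ✗
  g4: stuck-at-1 ✓; others ✗
  g5: stuck-at-1 ✓; others ✗
  g6: stuck-at-0 ✓; others ✗
  g7: stuck-at-0 ✓; others ✗
  g8: stuck-at-1 ✓; others ✗
  g9: stuck-at-0 ✓; others ✗
Consistent faults: {g4 stuck-at-1, g5 stuck-at-1, g6 stuck-at-0, g7 stuck-at-0, g8 stuck-at-1, g9 stuck-at-0} — 6 in all.

6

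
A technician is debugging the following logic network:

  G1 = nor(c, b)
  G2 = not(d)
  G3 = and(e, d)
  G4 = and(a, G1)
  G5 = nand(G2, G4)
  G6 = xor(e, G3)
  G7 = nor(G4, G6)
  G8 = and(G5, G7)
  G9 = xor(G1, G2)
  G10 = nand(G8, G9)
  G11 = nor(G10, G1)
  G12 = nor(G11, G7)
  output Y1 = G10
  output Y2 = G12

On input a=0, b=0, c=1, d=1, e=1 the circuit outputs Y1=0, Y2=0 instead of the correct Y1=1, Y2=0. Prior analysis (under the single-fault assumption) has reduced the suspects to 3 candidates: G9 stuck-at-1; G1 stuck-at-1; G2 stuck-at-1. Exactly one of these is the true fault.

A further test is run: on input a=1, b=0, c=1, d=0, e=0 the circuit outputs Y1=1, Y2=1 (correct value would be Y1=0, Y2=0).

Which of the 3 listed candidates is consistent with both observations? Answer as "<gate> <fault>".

G1 stuck-at-1

Evaluate each candidate on input a=1, b=0, c=1, d=0, e=0:
  G9 stuck-at-1: G1=0, G2=1, G3=0, G4=0, G5=1, G6=0, G7=1, G8=1, G9=1 [stuck-at-1], G10=0, G11=1, G12=0 → Y1=0, Y2=0 — eliminated
  G1 stuck-at-1: G1=1 [stuck-at-1], G2=1, G3=0, G4=1, G5=0, G6=0, G7=0, G8=0, G9=0, G10=1, G11=0, G12=1 → Y1=1, Y2=1 — matches
  G2 stuck-at-1: G1=0, G2=1 [stuck-at-1], G3=0, G4=0, G5=1, G6=0, G7=1, G8=1, G9=1, G10=0, G11=1, G12=0 → Y1=0, Y2=0 — eliminated
Only G1 stuck-at-1 reproduces the observed Y1=1, Y2=1.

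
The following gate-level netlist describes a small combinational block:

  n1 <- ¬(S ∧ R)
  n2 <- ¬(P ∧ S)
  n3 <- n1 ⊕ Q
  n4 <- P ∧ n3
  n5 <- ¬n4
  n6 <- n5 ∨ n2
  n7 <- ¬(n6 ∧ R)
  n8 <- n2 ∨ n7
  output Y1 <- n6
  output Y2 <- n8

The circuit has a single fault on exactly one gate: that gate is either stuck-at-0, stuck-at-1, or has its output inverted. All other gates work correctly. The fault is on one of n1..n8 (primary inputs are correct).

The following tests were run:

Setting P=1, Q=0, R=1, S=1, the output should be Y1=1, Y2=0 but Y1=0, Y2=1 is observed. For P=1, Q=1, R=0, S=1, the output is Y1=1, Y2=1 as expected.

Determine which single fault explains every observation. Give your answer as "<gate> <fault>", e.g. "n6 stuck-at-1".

n1 stuck-at-1

Fault-free values for test 1 (P=1, Q=0, R=1, S=1): n1=0, n2=0, n3=0, n4=0, n5=1, n6=1, n7=0, n8=0, giving Y1=1, Y2=0. Observed Y1=0, Y2=1.
Test 1: faults giving observed Y1=0, Y2=1 are {n1 stuck-at-1, n1 inverted output, n3 stuck-at-1, n3 inverted output, n4 stuck-at-1, n4 inverted output, n5 stuck-at-0, n5 inverted output, n6 stuck-at-0, n6 inverted output}.
Test 2 (P=1, Q=1, R=0, S=1): fault-free n1=1, n2=0, n3=0, n4=0, n5=1, n6=1, n7=1, n8=1 → Y1=1, Y2=1; observed Y1=1, Y2=1. Eliminates n1 inverted output, n3 stuck-at-1, n3 inverted output, n4 stuck-at-1, n4 inverted output, n5 stuck-at-0, n5 inverted output, n6 stuck-at-0, n6 inverted output.
Only n1 stuck-at-1 is consistent with every test.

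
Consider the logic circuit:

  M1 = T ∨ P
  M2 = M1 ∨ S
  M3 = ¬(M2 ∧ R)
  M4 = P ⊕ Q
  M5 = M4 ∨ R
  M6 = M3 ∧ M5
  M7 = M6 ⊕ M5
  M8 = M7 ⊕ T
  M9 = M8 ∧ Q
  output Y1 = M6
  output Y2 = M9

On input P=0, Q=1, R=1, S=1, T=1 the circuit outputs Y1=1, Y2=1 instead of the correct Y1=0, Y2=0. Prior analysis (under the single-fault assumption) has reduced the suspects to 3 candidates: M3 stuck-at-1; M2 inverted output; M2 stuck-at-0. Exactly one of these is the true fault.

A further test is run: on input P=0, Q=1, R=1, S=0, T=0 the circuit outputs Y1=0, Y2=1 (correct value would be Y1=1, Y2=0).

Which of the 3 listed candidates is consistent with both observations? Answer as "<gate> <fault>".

Evaluate each candidate on input P=0, Q=1, R=1, S=0, T=0:
  M3 stuck-at-1: M1=0, M2=0, M3=1 [stuck-at-1], M4=1, M5=1, M6=1, M7=0, M8=0, M9=0 → Y1=1, Y2=0 — eliminated
  M2 inverted output: M1=0, M2=1 [inverted output], M3=0, M4=1, M5=1, M6=0, M7=1, M8=1, M9=1 → Y1=0, Y2=1 — matches
  M2 stuck-at-0: M1=0, M2=0 [stuck-at-0], M3=1, M4=1, M5=1, M6=1, M7=0, M8=0, M9=0 → Y1=1, Y2=0 — eliminated
Only M2 inverted output reproduces the observed Y1=0, Y2=1.

M2 inverted output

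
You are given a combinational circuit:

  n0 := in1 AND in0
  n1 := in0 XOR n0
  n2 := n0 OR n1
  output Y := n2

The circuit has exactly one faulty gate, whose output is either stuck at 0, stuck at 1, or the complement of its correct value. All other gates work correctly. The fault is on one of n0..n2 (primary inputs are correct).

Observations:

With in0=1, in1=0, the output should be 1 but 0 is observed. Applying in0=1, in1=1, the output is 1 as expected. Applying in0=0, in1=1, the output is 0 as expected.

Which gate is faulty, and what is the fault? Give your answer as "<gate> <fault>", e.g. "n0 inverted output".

n1 stuck-at-0

Fault-free values for test 1 (in0=1, in1=0): n0=0, n1=1, n2=1, giving Y=1. Observed 0.
Test 1: faults giving observed 0 are {n1 stuck-at-0, n1 inverted output, n2 stuck-at-0, n2 inverted output}.
Test 2 (in0=1, in1=1): fault-free n0=1, n1=0, n2=1 → 1; observed 1. Eliminates n2 stuck-at-0, n2 inverted output.
Test 3 (in0=0, in1=1): fault-free n0=0, n1=0, n2=0 → 0; observed 0. Eliminates n1 inverted output.
Only n1 stuck-at-0 is consistent with every test.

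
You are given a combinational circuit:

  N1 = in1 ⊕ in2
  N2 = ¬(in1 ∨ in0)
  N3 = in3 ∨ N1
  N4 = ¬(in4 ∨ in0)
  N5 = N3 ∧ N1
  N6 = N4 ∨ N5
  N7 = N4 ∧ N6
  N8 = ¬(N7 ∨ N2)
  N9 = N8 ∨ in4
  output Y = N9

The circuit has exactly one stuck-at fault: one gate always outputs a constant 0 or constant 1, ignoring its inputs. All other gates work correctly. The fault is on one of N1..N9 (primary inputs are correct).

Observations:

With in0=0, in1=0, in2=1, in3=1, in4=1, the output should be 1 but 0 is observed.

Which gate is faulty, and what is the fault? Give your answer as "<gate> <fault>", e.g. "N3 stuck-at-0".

Fault-free values for test 1 (in0=0, in1=0, in2=1, in3=1, in4=1): N1=1, N2=1, N3=1, N4=0, N5=1, N6=1, N7=0, N8=0, N9=1, giving Y=1. Observed 0.
Test 1: faults giving observed 0 are {N9 stuck-at-0}.
Only N9 stuck-at-0 is consistent with every test.

N9 stuck-at-0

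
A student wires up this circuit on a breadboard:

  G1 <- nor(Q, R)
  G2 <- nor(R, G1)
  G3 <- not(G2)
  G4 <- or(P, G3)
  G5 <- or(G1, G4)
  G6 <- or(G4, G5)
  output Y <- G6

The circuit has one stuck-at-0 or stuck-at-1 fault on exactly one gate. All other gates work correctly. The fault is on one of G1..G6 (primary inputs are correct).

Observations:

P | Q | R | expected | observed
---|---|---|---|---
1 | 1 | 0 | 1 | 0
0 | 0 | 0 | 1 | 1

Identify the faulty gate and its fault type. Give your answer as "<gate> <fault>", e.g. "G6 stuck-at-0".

Fault-free values for test 1 (P=1, Q=1, R=0): G1=0, G2=1, G3=0, G4=1, G5=1, G6=1, giving Y=1. Observed 0.
Test 1: faults giving observed 0 are {G4 stuck-at-0, G6 stuck-at-0}.
Test 2 (P=0, Q=0, R=0): fault-free G1=1, G2=0, G3=1, G4=1, G5=1, G6=1 → 1; observed 1. Eliminates G6 stuck-at-0.
Only G4 stuck-at-0 is consistent with every test.

G4 stuck-at-0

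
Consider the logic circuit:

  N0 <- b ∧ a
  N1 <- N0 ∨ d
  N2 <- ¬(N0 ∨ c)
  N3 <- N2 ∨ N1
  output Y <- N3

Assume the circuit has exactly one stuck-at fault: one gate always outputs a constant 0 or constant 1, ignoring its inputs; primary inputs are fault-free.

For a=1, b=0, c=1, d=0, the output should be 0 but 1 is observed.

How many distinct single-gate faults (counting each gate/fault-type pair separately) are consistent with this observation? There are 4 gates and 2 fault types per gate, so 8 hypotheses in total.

4

Fault-free: N0=0, N1=0, N2=0, N3=0 → 0. Observed 1.
  N0 stuck-at-0: output 0 ✗
  N0 stuck-at-1: output 1 ✓
  N1 stuck-at-0: output 0 ✗
  N1 stuck-at-1: output 1 ✓
  N2 stuck-at-0: output 0 ✗
  N2 stuck-at-1: output 1 ✓
  N3 stuck-at-0: output 0 ✗
  N3 stuck-at-1: output 1 ✓
Consistent faults: {N0 stuck-at-1, N1 stuck-at-1, N2 stuck-at-1, N3 stuck-at-1} — 4 in all.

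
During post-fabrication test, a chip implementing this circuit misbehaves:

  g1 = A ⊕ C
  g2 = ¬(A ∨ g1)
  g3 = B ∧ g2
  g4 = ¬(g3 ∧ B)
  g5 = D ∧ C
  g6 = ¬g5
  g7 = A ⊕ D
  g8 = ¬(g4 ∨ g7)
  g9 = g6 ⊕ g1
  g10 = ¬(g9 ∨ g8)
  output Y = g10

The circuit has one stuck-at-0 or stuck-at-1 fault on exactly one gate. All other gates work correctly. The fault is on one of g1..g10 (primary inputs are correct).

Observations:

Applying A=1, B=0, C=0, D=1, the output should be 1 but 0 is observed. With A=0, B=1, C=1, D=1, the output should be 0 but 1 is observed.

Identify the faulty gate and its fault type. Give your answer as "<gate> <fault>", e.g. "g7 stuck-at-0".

g1 stuck-at-0

Fault-free values for test 1 (A=1, B=0, C=0, D=1): g1=1, g2=0, g3=0, g4=1, g5=0, g6=1, g7=0, g8=0, g9=0, g10=1, giving Y=1. Observed 0.
Test 1: faults giving observed 0 are {g1 stuck-at-0, g4 stuck-at-0, g5 stuck-at-1, g6 stuck-at-0, g8 stuck-at-1, g9 stuck-at-1, g10 stuck-at-0}.
Test 2 (A=0, B=1, C=1, D=1): fault-free g1=1, g2=0, g3=0, g4=1, g5=1, g6=0, g7=1, g8=0, g9=1, g10=0 → 0; observed 1. Eliminates g4 stuck-at-0, g5 stuck-at-1, g6 stuck-at-0, g8 stuck-at-1, g9 stuck-at-1, g10 stuck-at-0.
Only g1 stuck-at-0 is consistent with every test.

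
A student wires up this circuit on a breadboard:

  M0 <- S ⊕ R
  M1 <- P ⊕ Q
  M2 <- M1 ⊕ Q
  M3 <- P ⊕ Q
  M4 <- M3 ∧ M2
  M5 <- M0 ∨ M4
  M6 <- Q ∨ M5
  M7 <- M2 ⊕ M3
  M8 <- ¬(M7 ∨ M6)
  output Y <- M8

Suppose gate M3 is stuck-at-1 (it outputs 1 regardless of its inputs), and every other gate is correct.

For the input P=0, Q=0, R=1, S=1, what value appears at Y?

Propagate with M3 forced: M0=0, M1=0, M2=0, M3=1 [stuck-at-1], M4=0, M5=0, M6=0, M7=1, M8=0.
So Y = 0. (Without the fault it would be 1.)

0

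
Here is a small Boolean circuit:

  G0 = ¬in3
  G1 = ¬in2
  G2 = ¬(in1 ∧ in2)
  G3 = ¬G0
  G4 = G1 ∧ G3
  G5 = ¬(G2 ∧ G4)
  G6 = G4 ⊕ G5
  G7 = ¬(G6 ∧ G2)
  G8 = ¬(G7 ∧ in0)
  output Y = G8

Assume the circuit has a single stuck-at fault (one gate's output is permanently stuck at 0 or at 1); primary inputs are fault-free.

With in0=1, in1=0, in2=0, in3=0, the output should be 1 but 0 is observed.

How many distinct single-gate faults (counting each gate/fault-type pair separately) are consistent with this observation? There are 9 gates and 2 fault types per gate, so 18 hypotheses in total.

5

Fault-free: G0=1, G1=1, G2=1, G3=0, G4=0, G5=1, G6=1, G7=0, G8=1 → 1. Observed 0.
  G0: none of the 2 fault types match ✗
  G1: none of the 2 fault types match ✗
  G2: stuck-at-0 ✓; others ✗
  G3: none of the 2 fault types match ✗
  G4: none of the 2 fault types match ✗
  G5: stuck-at-0 ✓; others ✗
  G6: stuck-at-0 ✓; others ✗
  G7: stuck-at-1 ✓; others ✗
  G8: stuck-at-0 ✓; others ✗
Consistent faults: {G2 stuck-at-0, G5 stuck-at-0, G6 stuck-at-0, G7 stuck-at-1, G8 stuck-at-0} — 5 in all.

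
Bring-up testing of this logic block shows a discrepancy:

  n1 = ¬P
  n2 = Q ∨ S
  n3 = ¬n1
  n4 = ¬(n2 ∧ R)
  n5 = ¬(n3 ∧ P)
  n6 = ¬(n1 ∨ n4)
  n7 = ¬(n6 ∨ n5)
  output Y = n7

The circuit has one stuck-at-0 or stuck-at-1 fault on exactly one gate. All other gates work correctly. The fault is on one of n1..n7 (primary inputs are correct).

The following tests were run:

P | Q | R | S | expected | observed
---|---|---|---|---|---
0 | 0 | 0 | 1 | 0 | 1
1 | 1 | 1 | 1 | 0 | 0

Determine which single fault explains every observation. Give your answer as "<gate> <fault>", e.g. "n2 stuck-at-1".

n5 stuck-at-0

Fault-free values for test 1 (P=0, Q=0, R=0, S=1): n1=1, n2=1, n3=0, n4=1, n5=1, n6=0, n7=0, giving Y=0. Observed 1.
Test 1: faults giving observed 1 are {n5 stuck-at-0, n7 stuck-at-1}.
Test 2 (P=1, Q=1, R=1, S=1): fault-free n1=0, n2=1, n3=1, n4=0, n5=0, n6=1, n7=0 → 0; observed 0. Eliminates n7 stuck-at-1.
Only n5 stuck-at-0 is consistent with every test.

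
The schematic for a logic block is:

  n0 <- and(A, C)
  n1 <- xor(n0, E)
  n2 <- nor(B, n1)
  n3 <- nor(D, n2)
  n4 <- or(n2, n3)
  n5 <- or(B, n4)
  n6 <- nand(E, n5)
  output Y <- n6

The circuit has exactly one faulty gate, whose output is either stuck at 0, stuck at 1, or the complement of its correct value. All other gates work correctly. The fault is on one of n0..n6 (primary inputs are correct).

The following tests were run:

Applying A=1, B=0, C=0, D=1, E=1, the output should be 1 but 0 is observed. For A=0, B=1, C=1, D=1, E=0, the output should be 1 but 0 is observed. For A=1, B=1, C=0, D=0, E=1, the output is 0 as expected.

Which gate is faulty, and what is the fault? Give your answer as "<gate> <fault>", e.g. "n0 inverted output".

n6 stuck-at-0

Fault-free values for test 1 (A=1, B=0, C=0, D=1, E=1): n0=0, n1=1, n2=0, n3=0, n4=0, n5=0, n6=1, giving Y=1. Observed 0.
Test 1: faults giving observed 0 are {n0 stuck-at-1, n0 inverted output, n1 stuck-at-0, n1 inverted output, n2 stuck-at-1, n2 inverted output, n3 stuck-at-1, n3 inverted output, n4 stuck-at-1, n4 inverted output, n5 stuck-at-1, n5 inverted output, n6 stuck-at-0, n6 inverted output}.
Test 2 (A=0, B=1, C=1, D=1, E=0): fault-free n0=0, n1=0, n2=0, n3=0, n4=0, n5=1, n6=1 → 1; observed 0. Eliminates n0 stuck-at-1, n0 inverted output, n1 stuck-at-0, n1 inverted output, n2 stuck-at-1, n2 inverted output, n3 stuck-at-1, n3 inverted output, n4 stuck-at-1, n4 inverted output, n5 stuck-at-1, n5 inverted output.
Test 3 (A=1, B=1, C=0, D=0, E=1): fault-free n0=0, n1=1, n2=0, n3=1, n4=1, n5=1, n6=0 → 0; observed 0. Eliminates n6 inverted output.
Only n6 stuck-at-0 is consistent with every test.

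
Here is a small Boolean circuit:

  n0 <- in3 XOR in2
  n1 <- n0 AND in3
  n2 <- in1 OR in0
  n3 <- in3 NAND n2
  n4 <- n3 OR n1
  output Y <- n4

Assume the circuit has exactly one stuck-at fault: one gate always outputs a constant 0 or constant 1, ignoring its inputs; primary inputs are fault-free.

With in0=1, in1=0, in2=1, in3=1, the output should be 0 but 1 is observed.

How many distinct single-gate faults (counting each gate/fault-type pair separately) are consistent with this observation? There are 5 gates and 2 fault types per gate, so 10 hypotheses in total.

Fault-free: n0=0, n1=0, n2=1, n3=0, n4=0 → 0. Observed 1.
  n0 stuck-at-0: output 0 ✗
  n0 stuck-at-1: output 1 ✓
  n1 stuck-at-0: output 0 ✗
  n1 stuck-at-1: output 1 ✓
  n2 stuck-at-0: output 1 ✓
  n2 stuck-at-1: output 0 ✗
  n3 stuck-at-0: output 0 ✗
  n3 stuck-at-1: output 1 ✓
  n4 stuck-at-0: output 0 ✗
  n4 stuck-at-1: output 1 ✓
Consistent faults: {n0 stuck-at-1, n1 stuck-at-1, n2 stuck-at-0, n3 stuck-at-1, n4 stuck-at-1} — 5 in all.

5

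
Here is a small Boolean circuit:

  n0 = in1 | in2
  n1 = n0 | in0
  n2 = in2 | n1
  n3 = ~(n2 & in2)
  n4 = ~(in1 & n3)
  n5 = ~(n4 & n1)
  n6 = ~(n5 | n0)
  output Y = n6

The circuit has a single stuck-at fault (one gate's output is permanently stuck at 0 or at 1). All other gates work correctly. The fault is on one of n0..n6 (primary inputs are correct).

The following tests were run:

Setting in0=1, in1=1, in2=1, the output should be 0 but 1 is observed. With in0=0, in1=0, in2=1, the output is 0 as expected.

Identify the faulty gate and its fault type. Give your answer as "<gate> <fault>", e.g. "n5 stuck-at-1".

Fault-free values for test 1 (in0=1, in1=1, in2=1): n0=1, n1=1, n2=1, n3=0, n4=1, n5=0, n6=0, giving Y=0. Observed 1.
Test 1: faults giving observed 1 are {n0 stuck-at-0, n6 stuck-at-1}.
Test 2 (in0=0, in1=0, in2=1): fault-free n0=1, n1=1, n2=1, n3=0, n4=1, n5=0, n6=0 → 0; observed 0. Eliminates n6 stuck-at-1.
Only n0 stuck-at-0 is consistent with every test.

n0 stuck-at-0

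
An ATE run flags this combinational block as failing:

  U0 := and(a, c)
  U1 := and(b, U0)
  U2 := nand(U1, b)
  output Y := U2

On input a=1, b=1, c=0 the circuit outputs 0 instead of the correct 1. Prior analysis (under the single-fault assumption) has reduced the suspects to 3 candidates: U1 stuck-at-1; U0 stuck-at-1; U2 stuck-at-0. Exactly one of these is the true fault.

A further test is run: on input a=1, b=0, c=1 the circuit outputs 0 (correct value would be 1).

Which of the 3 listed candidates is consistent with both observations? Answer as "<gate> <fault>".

U2 stuck-at-0

Evaluate each candidate on input a=1, b=0, c=1:
  U1 stuck-at-1: U0=1, U1=1 [stuck-at-1], U2=1 → 1 — eliminated
  U0 stuck-at-1: U0=1 [stuck-at-1], U1=0, U2=1 → 1 — eliminated
  U2 stuck-at-0: U0=1, U1=0, U2=0 [stuck-at-0] → 0 — matches
Only U2 stuck-at-0 reproduces the observed 0.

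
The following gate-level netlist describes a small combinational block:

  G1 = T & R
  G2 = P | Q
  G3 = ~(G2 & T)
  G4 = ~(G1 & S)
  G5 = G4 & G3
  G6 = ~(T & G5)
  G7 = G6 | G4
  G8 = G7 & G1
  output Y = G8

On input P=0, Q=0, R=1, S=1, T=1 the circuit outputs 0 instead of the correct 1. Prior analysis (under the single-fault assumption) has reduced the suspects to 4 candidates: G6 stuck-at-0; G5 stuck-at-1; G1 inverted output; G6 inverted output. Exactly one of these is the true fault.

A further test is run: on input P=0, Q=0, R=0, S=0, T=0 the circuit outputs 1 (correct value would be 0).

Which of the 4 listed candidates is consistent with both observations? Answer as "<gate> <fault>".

G1 inverted output

Evaluate each candidate on input P=0, Q=0, R=0, S=0, T=0:
  G6 stuck-at-0: G1=0, G2=0, G3=1, G4=1, G5=1, G6=0 [stuck-at-0], G7=1, G8=0 → 0 — eliminated
  G5 stuck-at-1: G1=0, G2=0, G3=1, G4=1, G5=1 [stuck-at-1], G6=1, G7=1, G8=0 → 0 — eliminated
  G1 inverted output: G1=1 [inverted output], G2=0, G3=1, G4=1, G5=1, G6=1, G7=1, G8=1 → 1 — matches
  G6 inverted output: G1=0, G2=0, G3=1, G4=1, G5=1, G6=0 [inverted output], G7=1, G8=0 → 0 — eliminated
Only G1 inverted output reproduces the observed 1.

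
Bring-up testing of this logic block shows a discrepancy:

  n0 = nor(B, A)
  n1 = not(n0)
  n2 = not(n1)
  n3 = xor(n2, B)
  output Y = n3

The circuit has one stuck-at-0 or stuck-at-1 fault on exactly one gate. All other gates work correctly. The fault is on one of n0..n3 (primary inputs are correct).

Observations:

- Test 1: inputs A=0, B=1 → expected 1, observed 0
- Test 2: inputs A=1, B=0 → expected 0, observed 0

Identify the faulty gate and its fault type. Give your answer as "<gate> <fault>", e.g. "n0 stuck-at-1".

Fault-free values for test 1 (A=0, B=1): n0=0, n1=1, n2=0, n3=1, giving Y=1. Observed 0.
Test 1: faults giving observed 0 are {n0 stuck-at-1, n1 stuck-at-0, n2 stuck-at-1, n3 stuck-at-0}.
Test 2 (A=1, B=0): fault-free n0=0, n1=1, n2=0, n3=0 → 0; observed 0. Eliminates n0 stuck-at-1, n1 stuck-at-0, n2 stuck-at-1.
Only n3 stuck-at-0 is consistent with every test.

n3 stuck-at-0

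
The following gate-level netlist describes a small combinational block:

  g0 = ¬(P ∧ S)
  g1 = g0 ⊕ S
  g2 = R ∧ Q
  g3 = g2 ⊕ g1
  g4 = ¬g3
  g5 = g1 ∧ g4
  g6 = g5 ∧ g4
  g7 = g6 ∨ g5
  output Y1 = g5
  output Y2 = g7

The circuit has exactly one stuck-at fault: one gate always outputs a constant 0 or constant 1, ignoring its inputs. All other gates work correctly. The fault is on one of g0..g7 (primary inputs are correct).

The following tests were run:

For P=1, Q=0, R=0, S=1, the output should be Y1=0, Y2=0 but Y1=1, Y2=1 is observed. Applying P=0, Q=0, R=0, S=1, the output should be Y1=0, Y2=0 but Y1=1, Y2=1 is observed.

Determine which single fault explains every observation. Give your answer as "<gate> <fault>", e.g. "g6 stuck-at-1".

Fault-free values for test 1 (P=1, Q=0, R=0, S=1): g0=0, g1=1, g2=0, g3=1, g4=0, g5=0, g6=0, g7=0, giving Y1=0, Y2=0. Observed Y1=1, Y2=1.
Test 1: faults giving observed Y1=1, Y2=1 are {g2 stuck-at-1, g3 stuck-at-0, g4 stuck-at-1, g5 stuck-at-1}.
Test 2 (P=0, Q=0, R=0, S=1): fault-free g0=1, g1=0, g2=0, g3=0, g4=1, g5=0, g6=0, g7=0 → Y1=0, Y2=0; observed Y1=1, Y2=1. Eliminates g2 stuck-at-1, g3 stuck-at-0, g4 stuck-at-1.
Only g5 stuck-at-1 is consistent with every test.

g5 stuck-at-1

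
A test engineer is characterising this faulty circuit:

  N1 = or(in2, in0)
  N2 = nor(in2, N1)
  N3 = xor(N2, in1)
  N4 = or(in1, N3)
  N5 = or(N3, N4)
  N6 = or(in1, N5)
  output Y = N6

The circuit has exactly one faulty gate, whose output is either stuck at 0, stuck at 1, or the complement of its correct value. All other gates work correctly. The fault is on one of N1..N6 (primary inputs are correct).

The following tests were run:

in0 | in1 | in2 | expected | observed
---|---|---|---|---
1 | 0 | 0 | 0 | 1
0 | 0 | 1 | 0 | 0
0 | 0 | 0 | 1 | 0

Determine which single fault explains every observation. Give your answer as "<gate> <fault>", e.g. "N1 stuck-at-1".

Fault-free values for test 1 (in0=1, in1=0, in2=0): N1=1, N2=0, N3=0, N4=0, N5=0, N6=0, giving Y=0. Observed 1.
Test 1: faults giving observed 1 are {N1 stuck-at-0, N1 inverted output, N2 stuck-at-1, N2 inverted output, N3 stuck-at-1, N3 inverted output, N4 stuck-at-1, N4 inverted output, N5 stuck-at-1, N5 inverted output, N6 stuck-at-1, N6 inverted output}.
Test 2 (in0=0, in1=0, in2=1): fault-free N1=1, N2=0, N3=0, N4=0, N5=0, N6=0 → 0; observed 0. Eliminates N2 stuck-at-1, N2 inverted output, N3 stuck-at-1, N3 inverted output, N4 stuck-at-1, N4 inverted output, N5 stuck-at-1, N5 inverted output, N6 stuck-at-1, N6 inverted output.
Test 3 (in0=0, in1=0, in2=0): fault-free N1=0, N2=1, N3=1, N4=1, N5=1, N6=1 → 1; observed 0. Eliminates N1 stuck-at-0.
Only N1 inverted output is consistent with every test.

N1 inverted output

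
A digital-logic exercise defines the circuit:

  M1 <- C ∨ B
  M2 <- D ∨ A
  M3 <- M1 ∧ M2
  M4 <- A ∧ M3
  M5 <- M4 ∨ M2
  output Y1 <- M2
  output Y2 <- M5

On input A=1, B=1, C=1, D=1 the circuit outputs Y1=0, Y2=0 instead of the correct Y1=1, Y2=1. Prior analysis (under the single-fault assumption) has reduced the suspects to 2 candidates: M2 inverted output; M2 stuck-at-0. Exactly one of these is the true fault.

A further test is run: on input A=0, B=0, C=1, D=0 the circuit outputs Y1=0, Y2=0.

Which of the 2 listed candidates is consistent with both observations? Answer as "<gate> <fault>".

Evaluate each candidate on input A=0, B=0, C=1, D=0:
  M2 inverted output: M1=1, M2=1 [inverted output], M3=1, M4=0, M5=1 → Y1=1, Y2=1 — eliminated
  M2 stuck-at-0: M1=1, M2=0 [stuck-at-0], M3=0, M4=0, M5=0 → Y1=0, Y2=0 — matches
Only M2 stuck-at-0 reproduces the observed Y1=0, Y2=0.

M2 stuck-at-0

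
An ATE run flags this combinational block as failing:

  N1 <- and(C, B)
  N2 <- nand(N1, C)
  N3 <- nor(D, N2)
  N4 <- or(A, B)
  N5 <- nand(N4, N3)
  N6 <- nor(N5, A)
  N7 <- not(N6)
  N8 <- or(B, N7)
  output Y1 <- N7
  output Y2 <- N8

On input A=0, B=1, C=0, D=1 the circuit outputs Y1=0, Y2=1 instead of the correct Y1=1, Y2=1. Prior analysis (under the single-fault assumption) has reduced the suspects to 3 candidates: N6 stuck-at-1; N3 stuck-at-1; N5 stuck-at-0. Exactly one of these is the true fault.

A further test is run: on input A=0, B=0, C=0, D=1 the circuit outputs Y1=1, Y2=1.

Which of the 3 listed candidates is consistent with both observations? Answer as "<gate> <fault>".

Evaluate each candidate on input A=0, B=0, C=0, D=1:
  N6 stuck-at-1: N1=0, N2=1, N3=0, N4=0, N5=1, N6=1 [stuck-at-1], N7=0, N8=0 → Y1=0, Y2=0 — eliminated
  N3 stuck-at-1: N1=0, N2=1, N3=1 [stuck-at-1], N4=0, N5=1, N6=0, N7=1, N8=1 → Y1=1, Y2=1 — matches
  N5 stuck-at-0: N1=0, N2=1, N3=0, N4=0, N5=0 [stuck-at-0], N6=1, N7=0, N8=0 → Y1=0, Y2=0 — eliminated
Only N3 stuck-at-1 reproduces the observed Y1=1, Y2=1.

N3 stuck-at-1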